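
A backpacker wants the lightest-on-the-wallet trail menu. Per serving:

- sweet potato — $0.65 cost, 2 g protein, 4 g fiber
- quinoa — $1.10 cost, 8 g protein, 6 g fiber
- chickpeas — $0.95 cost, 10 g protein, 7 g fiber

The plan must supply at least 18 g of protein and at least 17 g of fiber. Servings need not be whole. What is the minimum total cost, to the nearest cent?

Compare the cost at each extreme point of the feasible region.
sweet potato only: max(18/2, 17/4) = 9 servings → $5.85.
quinoa only: max(18/8, 17/6) = 2.833 servings → $3.12.
chickpeas only: max(18/10, 17/7) = 2.429 servings → $2.31.
sweet potato + quinoa with both tight: 1.4 servings and 1.9 servings → $3.00.
sweet potato + chickpeas with both tight: 1.692 servings and 1.462 servings → $2.49.
quinoa + chickpeas: intersection lies outside the first quadrant.
The minimum over all feasible corners is $2.31.

$2.31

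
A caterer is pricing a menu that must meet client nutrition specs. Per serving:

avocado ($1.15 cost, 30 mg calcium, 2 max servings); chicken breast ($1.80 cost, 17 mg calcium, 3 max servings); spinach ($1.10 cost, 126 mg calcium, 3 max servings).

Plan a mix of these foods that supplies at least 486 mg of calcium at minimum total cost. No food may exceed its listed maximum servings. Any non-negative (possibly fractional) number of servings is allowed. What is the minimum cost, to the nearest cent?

Cost per mg of calcium: spinach $0.0087, avocado $0.0383, chicken breast $0.1059.
Take 3 servings of spinach: +378.0 mg calcium for $3.30 (total $3.30, still need 108.0 mg).
Take 2 servings of avocado: +60.0 mg calcium for $2.30 (total $5.60, still need 48.0 mg).
Take 2.824 servings of chicken breast: +48.0 mg calcium for $5.08 (total $10.68, still need 0.0 mg).
Greedy by cheapest-per-mg is optimal for a single linear constraint, so the minimum cost is $10.68.

$10.68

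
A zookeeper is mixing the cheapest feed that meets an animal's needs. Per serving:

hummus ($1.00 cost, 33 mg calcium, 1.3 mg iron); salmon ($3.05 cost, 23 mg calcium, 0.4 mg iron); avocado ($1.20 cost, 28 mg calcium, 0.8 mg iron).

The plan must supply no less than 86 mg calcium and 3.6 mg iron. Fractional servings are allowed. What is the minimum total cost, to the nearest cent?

$2.77

The cheapest plan sits at a corner of the feasible region — with two constraints it uses at most two foods.
hummus only: max(86/33, 3.6/1.3) = 2.769 servings → $2.77.
salmon only: max(86/23, 3.6/0.4) = 9 servings → $27.45.
avocado only: max(86/28, 3.6/0.8) = 4.5 servings → $5.40.
hummus + salmon: the both-tight solution has a negative serving — not a feasible corner.
hummus + avocado with both targets exact would need a negative amount; discard.
salmon + avocado: intersection lies outside the first quadrant.
The minimum over all feasible corners is $2.77.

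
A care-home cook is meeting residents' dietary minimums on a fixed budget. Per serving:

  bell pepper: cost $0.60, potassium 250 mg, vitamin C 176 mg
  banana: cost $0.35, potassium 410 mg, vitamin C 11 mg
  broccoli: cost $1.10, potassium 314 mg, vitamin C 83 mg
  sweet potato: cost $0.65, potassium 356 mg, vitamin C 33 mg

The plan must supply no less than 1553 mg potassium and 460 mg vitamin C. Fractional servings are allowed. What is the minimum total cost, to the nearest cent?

An LP optimum is at a vertex; with two nutrient constraints at most two foods are used. Check each candidate.
bell pepper only: max(1553/250, 460/176) = 6.212 servings → $3.73.
banana only: max(1553/410, 460/11) = 41.82 servings → $14.64.
broccoli only: max(1553/314, 460/83) = 5.542 servings → $6.10.
sweet potato only: max(1553/356, 460/33) = 13.94 servings → $9.06.
bell pepper + banana with both tight: 2.471 servings and 2.281 servings → $2.28.
bell pepper + broccoli with both tight: 0.4503 servings and 4.587 servings → $5.32.
bell pepper + sweet potato with both tight: 2.068 servings and 2.91 servings → $3.13.
banana + broccoli: the both-tight solution has a negative serving — not a feasible corner.
banana + sweet potato with both targets exact would need a negative amount; discard.
broccoli + sweet potato with both targets exact would need a negative amount; discard.
So the least-cost plan costs $2.28.

$2.28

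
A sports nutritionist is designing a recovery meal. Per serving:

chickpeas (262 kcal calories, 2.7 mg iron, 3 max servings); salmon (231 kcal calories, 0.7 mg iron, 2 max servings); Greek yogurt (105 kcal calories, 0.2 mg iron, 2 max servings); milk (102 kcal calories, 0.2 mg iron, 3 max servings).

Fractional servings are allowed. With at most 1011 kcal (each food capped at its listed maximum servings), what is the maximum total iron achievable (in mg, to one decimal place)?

8.8 mg

Iron per kcal: chickpeas 0.01031, salmon 0.00303, milk 0.001961, Greek yogurt 0.001905.
Take 3 servings of chickpeas: uses 786 kcal, +8.1 mg iron (running total 8.1 mg).
Take 0.974 servings of salmon: uses 225 kcal, +0.7 mg iron (running total 8.8 mg).
Filling greedily by iron-per-kcal is optimal for one linear limit, giving 8.8 mg.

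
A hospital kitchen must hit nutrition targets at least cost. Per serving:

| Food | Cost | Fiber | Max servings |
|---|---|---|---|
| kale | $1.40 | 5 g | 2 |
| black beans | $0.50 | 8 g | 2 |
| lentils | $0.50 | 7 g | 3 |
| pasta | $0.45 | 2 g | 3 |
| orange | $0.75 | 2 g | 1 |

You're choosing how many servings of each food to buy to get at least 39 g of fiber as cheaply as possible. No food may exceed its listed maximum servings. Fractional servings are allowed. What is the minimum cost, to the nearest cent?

$2.95

Cost per g of fiber: black beans $0.0625, lentils $0.0714, pasta $0.2250, kale $0.2800, orange $0.3750.
Take 2 servings of black beans: +16.0 g fiber for $1.00 (total $1.00, still need 23.0 g).
Take 3 servings of lentils: +21.0 g fiber for $1.50 (total $2.50, still need 2.0 g).
Take 1 serving of pasta: +2.0 g fiber for $0.45 (total $2.95, still need 0.0 g).
Greedy by cheapest-per-g is optimal for a single linear constraint, so the minimum cost is $2.95.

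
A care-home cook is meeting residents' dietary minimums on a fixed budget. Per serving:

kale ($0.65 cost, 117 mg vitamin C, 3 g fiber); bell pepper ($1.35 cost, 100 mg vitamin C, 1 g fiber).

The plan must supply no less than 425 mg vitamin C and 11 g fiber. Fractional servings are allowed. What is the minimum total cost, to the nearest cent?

kale only: max(425/117, 11/3) = 3.667 servings → $2.38.
bell pepper only: max(425/100, 11/1) = 11 servings → $14.85.
kale + bell pepper with both targets exact would need a negative amount; discard.
Cheapest feasible corner: $2.38.

$2.38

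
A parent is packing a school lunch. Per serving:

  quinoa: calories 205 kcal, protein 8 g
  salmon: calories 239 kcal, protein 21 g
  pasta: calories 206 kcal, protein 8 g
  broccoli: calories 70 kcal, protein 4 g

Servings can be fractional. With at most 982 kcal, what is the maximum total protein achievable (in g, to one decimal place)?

86.3 g

Protein per kcal: salmon 0.08787, broccoli 0.05714, quinoa 0.03902, pasta 0.03883.
With no serving limits, spend the whole calories allowance on salmon: 982 kcal / 239 kcal × 21 g = 86.3 g.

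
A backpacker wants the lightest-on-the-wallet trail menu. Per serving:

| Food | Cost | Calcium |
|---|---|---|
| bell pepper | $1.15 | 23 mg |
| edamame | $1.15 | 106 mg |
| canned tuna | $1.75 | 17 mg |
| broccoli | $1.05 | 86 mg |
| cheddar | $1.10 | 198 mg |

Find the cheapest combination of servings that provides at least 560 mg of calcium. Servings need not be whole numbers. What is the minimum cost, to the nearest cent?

Cost per mg of calcium: cheddar $0.0056, edamame $0.0108, broccoli $0.0122, bell pepper $0.0500, canned tuna $0.1029.
With no serving limits, use only cheddar: 560 mg / 198 mg = 2.828 servings × $1.10 = $3.11.

$3.11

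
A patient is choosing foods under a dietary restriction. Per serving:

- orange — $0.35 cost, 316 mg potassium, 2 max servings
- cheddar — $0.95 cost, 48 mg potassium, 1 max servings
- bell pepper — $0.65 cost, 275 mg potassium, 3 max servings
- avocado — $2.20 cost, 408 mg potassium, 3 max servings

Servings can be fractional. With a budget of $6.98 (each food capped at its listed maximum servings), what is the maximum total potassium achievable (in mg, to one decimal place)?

Potassium per dollar: orange 902.9, bell pepper 423.1, avocado 185.5, cheddar 50.53.
Take 2 servings of orange: spends $0.70, +632.0 mg potassium (running total 632.0 mg).
Take 3 servings of bell pepper: spends $1.95, +825.0 mg potassium (running total 1457.0 mg).
Take 1.968 servings of avocado: spends $4.33, +803.0 mg potassium (running total 2260.0 mg).
Filling greedily by potassium-per-dollar is optimal for one linear limit, giving 2260.0 mg.

2260.0 mg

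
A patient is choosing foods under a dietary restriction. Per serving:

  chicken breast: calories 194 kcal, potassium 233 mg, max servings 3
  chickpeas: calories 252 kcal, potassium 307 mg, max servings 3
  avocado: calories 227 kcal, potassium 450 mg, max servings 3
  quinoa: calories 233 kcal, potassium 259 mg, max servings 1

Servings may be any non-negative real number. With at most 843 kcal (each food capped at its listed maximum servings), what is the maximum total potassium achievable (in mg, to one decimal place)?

1547.4 mg

Potassium per kcal: avocado 1.982, chickpeas 1.218, chicken breast 1.201, quinoa 1.112.
Take 3 servings of avocado: uses 681 kcal, +1350.0 mg potassium (running total 1350.0 mg).
Take 0.6429 servings of chickpeas: uses 162 kcal, +197.4 mg potassium (running total 1547.4 mg).
Greedy by best ratio exhausts the calories allowance optimally: 1547.4 mg.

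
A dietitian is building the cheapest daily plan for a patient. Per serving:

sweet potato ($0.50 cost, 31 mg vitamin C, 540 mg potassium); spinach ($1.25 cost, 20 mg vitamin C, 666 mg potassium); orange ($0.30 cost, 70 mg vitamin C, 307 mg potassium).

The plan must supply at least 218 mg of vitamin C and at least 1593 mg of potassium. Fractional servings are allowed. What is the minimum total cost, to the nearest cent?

This is a tiny linear program; its minimum lies at a vertex of the feasible set. List the vertices and price them.
sweet potato only: max(218/31, 1593/540) = 7.032 servings → $3.52.
spinach only: max(218/20, 1593/666) = 10.9 servings → $13.62.
orange only: max(218/70, 1593/307) = 5.189 servings → $1.56.
sweet potato + spinach: the both-tight solution has a negative serving — not a feasible corner.
sweet potato + orange with both tight: 1.576 servings and 2.416 servings → $1.51.
spinach + orange with both tight: 1.101 servings and 2.8 servings → $2.22.
So the least-cost plan costs $1.51.

$1.51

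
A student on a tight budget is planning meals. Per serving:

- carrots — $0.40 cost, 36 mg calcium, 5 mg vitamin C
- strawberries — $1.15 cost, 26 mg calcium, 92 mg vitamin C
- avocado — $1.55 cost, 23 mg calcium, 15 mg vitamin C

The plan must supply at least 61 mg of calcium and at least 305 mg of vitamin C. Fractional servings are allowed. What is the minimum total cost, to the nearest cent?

$3.81

With two linear requirements the optimum uses one or two foods; enumerate the corners.
carrots only: max(61/36, 305/5) = 61 servings → $24.40.
strawberries only: max(61/26, 305/92) = 3.315 servings → $3.81.
avocado only: max(61/23, 305/15) = 20.33 servings → $31.52.
carrots + strawberries: intersection lies outside the first quadrant.
carrots + avocado with both targets exact would need a negative amount; discard.
strawberries + avocado: intersection lies outside the first quadrant.
The minimum over all feasible corners is $3.81.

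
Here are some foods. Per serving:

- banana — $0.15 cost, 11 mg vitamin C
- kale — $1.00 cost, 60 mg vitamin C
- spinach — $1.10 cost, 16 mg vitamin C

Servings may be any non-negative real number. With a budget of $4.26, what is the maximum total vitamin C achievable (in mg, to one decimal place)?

Vitamin C per dollar: banana 73.33, kale 60, spinach 14.55.
With no serving limits, spend the whole cost allowance on banana: $4.26 / $0.15 × 11 mg = 312.4 mg.

312.4 mg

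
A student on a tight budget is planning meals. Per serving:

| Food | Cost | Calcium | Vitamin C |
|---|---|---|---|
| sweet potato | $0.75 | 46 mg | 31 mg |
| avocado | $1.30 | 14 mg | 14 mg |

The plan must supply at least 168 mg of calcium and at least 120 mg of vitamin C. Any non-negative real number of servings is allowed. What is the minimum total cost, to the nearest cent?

Compare the cost at each extreme point of the feasible region.
sweet potato only: max(168/46, 120/31) = 3.871 servings → $2.90.
avocado only: max(168/14, 120/14) = 12 servings → $15.60.
sweet potato + avocado with both tight: 3.2 servings and 1.486 servings → $4.33.
So the least-cost plan costs $2.90.

$2.90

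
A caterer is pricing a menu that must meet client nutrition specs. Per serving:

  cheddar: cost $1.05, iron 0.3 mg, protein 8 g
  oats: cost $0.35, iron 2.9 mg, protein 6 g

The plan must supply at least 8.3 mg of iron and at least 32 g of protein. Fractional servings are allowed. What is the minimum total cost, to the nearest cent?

$1.87

At the optimum either one food covers both requirements or two foods hit both targets exactly; no other combination can be cheaper.
cheddar only: max(8.3/0.3, 32/8) = 27.67 servings → $29.05.
oats only: max(8.3/2.9, 32/6) = 5.333 servings → $1.87.
cheddar + oats with both tight: 2.009 servings and 2.654 servings → $3.04.
So the least-cost plan costs $1.87.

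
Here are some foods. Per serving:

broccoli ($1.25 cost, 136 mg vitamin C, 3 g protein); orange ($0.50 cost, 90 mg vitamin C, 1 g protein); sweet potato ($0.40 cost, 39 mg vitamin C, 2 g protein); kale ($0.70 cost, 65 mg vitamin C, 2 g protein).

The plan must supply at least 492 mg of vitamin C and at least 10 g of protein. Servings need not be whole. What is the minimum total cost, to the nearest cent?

$3.26

A basic optimal solution has at most two foods positive. Try each food alone and each pair with both targets met exactly.
broccoli only: max(492/136, 10/3) = 3.618 servings → $4.52.
orange only: max(492/90, 10/1) = 10 servings → $5.00.
sweet potato only: max(492/39, 10/2) = 12.62 servings → $5.05.
kale only: max(492/65, 10/2) = 7.569 servings → $5.30.
broccoli + orange with both tight: 3.045 servings and 0.8657 servings → $4.24.
broccoli + sweet potato: the both-tight solution has a negative serving — not a feasible corner.
broccoli + kale with both targets exact would need a negative amount; discard.
orange + sweet potato with both tight: 4.213 servings and 2.894 servings → $3.26.
orange + kale with both tight: 2.904 servings and 3.548 servings → $3.94.
sweet potato + kale: the both-tight solution has a negative serving — not a feasible corner.
Cheapest feasible corner: $3.26.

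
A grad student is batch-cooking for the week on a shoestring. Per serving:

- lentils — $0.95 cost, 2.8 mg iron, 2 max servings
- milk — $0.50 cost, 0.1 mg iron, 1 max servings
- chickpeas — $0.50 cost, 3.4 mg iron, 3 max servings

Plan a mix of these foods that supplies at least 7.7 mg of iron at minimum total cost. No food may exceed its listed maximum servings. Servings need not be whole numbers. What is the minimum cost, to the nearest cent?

Cost per mg of iron: chickpeas $0.1471, lentils $0.3393, milk $5.0000.
Take 2.265 servings of chickpeas: +7.7 mg iron for $1.13 (total $1.13, still need 0.0 mg).
Greedy by cheapest-per-mg is optimal for a single linear constraint, so the minimum cost is $1.13.

$1.13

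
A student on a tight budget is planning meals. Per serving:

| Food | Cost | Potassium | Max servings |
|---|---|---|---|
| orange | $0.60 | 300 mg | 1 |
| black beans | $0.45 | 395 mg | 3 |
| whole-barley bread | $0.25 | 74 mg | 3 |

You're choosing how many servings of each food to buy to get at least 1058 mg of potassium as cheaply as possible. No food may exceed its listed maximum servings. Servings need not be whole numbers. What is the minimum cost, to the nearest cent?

$1.21

Cost per mg of potassium: black beans $0.0011, orange $0.0020, whole-barley bread $0.0034.
Take 2.678 servings of black beans: +1058.0 mg potassium for $1.21 (total $1.21, still need 0.0 mg).
Greedy by cheapest-per-mg is optimal for a single linear constraint, so the minimum cost is $1.21.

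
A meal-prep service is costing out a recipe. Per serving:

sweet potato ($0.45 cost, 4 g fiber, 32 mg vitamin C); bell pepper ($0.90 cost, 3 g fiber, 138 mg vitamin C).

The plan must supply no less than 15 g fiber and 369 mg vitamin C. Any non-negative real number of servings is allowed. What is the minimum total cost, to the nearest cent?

$2.92

sweet potato only: max(15/4, 369/32) = 11.53 servings → $5.19.
bell pepper only: max(15/3, 369/138) = 5 servings → $4.50.
sweet potato + bell pepper with both tight: 2.112 servings and 2.184 servings → $2.92.
Cheapest feasible corner: $2.92.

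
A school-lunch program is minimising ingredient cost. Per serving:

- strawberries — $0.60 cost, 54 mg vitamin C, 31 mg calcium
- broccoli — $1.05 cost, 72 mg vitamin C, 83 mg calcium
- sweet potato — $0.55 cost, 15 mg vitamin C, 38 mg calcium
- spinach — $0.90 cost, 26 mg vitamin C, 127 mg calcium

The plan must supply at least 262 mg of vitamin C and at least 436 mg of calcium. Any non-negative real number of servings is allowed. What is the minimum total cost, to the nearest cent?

$4.47

Two binding constraints pin down two serving amounts, so the optimal mix uses at most two foods. The candidates are each food alone (scaled to the tighter of vitamin C/calcium) and each pair with both constraints tight.
strawberries only: max(262/54, 436/31) = 14.06 servings → $8.44.
broccoli only: max(262/72, 436/83) = 5.253 servings → $5.52.
sweet potato only: max(262/15, 436/38) = 17.47 servings → $9.61.
spinach only: max(262/26, 436/127) = 10.08 servings → $9.07.
strawberries + broccoli: the both-tight solution has a negative serving — not a feasible corner.
strawberries + sweet potato with both tight: 2.152 servings and 9.718 servings → $6.64.
strawberries + spinach with both tight: 3.625 servings and 2.548 servings → $4.47.
broccoli + sweet potato with both tight: 2.291 servings and 6.469 servings → $5.96.
broccoli + spinach with both tight: 3.14 servings and 1.381 servings → $4.54.
sweet potato + spinach: the both-tight solution has a negative serving — not a feasible corner.
The minimum over all feasible corners is $4.47.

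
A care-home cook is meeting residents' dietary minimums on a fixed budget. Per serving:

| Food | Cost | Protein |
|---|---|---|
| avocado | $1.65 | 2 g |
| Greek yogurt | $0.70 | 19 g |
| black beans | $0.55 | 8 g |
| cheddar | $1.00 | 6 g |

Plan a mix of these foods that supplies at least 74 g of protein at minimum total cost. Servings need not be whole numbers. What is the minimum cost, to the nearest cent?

$2.73

Cost per g of protein: Greek yogurt $0.0368, black beans $0.0688, cheddar $0.1667, avocado $0.8250.
With no serving limits, use only Greek yogurt: 74 g / 19 g = 3.895 servings × $0.70 = $2.73.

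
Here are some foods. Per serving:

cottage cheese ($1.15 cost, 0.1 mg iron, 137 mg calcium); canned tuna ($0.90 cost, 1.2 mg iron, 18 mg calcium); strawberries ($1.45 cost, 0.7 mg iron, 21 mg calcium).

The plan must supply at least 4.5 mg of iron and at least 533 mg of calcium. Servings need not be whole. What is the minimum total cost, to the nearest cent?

Two binding constraints pin down two serving amounts, so the optimal mix uses at most two foods. The candidates are each food alone (scaled to the tighter of iron/calcium) and each pair with both constraints tight.
cottage cheese only: max(4.5/0.1, 533/137) = 45 servings → $51.75.
canned tuna only: max(4.5/1.2, 533/18) = 29.61 servings → $26.65.
strawberries only: max(4.5/0.7, 533/21) = 25.38 servings → $36.80.
cottage cheese + canned tuna with both tight: 3.435 servings and 3.464 servings → $7.07.
cottage cheese + strawberries with both tight: 2.97 servings and 6.004 servings → $12.12.
canned tuna + strawberries with both targets exact would need a negative amount; discard.
Cheapest feasible corner: $7.07.

$7.07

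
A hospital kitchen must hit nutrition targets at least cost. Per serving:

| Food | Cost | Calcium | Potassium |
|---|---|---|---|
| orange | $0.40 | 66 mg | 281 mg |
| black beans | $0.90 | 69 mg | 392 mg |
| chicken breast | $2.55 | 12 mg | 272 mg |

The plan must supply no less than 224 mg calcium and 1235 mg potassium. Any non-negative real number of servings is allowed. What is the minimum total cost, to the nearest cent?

$1.76

The cheapest plan sits at a corner of the feasible region — with two constraints it uses at most two foods.
orange only: max(224/66, 1235/281) = 4.395 servings → $1.76.
black beans only: max(224/69, 1235/392) = 3.246 servings → $2.92.
chicken breast only: max(224/12, 1235/272) = 18.67 servings → $47.60.
orange + black beans with both tight: 0.4 servings and 2.864 servings → $2.74.
orange + chicken breast with both tight: 3.162 servings and 1.273 servings → $4.51.
black beans + chicken breast: intersection lies outside the first quadrant.
The minimum over all feasible corners is $1.76.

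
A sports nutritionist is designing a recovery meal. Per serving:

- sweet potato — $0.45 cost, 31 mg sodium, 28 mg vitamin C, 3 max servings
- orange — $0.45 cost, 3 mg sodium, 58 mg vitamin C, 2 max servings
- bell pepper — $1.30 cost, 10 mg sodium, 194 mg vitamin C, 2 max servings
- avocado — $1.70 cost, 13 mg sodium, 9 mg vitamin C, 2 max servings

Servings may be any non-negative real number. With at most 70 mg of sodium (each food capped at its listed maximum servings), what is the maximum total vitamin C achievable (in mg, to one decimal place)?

543.7 mg

Vitamin C per mg sodium: bell pepper 19.4, orange 19.33, sweet potato 0.9032, avocado 0.6923.
Take 2 servings of bell pepper: uses 20 mg sodium, +388.0 mg vitamin C (running total 388.0 mg).
Take 2 servings of orange: uses 6 mg sodium, +116.0 mg vitamin C (running total 504.0 mg).
Take 1.419 servings of sweet potato: uses 44 mg sodium, +39.7 mg vitamin C (running total 543.7 mg).
Filling greedily by vitamin C-per-mg sodium is optimal for one linear limit, giving 543.7 mg.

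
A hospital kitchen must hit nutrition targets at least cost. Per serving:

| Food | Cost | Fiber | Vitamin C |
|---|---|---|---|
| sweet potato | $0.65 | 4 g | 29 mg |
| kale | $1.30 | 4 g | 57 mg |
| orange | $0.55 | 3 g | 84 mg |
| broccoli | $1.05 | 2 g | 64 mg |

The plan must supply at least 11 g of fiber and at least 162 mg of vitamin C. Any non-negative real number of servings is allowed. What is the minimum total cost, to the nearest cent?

$1.87

At the optimum either one food covers both requirements or two foods hit both targets exactly; no other combination can be cheaper.
sweet potato only: max(11/4, 162/29) = 5.586 servings → $3.63.
kale only: max(11/4, 162/57) = 2.842 servings → $3.69.
orange only: max(11/3, 162/84) = 3.667 servings → $2.02.
broccoli only: max(11/2, 162/64) = 5.5 servings → $5.78.
sweet potato + kale: intersection lies outside the first quadrant.
sweet potato + orange with both tight: 1.759 servings and 1.321 servings → $1.87.
sweet potato + broccoli with both tight: 1.919 servings and 1.662 servings → $2.99.
kale + orange with both tight: 2.655 servings and 0.1273 servings → $3.52.
kale + broccoli with both tight: 2.676 servings and 0.1479 servings → $3.63.
orange + broccoli: the both-tight solution has a negative serving — not a feasible corner.
So the least-cost plan costs $1.87.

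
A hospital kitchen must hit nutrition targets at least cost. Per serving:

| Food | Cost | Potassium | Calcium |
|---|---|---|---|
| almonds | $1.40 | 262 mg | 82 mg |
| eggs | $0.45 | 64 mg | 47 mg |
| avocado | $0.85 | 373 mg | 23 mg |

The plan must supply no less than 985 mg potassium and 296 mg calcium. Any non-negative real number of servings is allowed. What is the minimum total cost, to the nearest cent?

almonds only: max(985/262, 296/82) = 3.76 servings → $5.26.
eggs only: max(985/64, 296/47) = 15.39 servings → $6.93.
avocado only: max(985/373, 296/23) = 12.87 servings → $10.94.
almonds + eggs: intersection lies outside the first quadrant.
almonds + avocado with both tight: 3.573 servings and 0.131 servings → $5.11.
eggs + avocado with both tight: 5.464 servings and 1.703 servings → $3.91.
The minimum over all feasible corners is $3.91.

$3.91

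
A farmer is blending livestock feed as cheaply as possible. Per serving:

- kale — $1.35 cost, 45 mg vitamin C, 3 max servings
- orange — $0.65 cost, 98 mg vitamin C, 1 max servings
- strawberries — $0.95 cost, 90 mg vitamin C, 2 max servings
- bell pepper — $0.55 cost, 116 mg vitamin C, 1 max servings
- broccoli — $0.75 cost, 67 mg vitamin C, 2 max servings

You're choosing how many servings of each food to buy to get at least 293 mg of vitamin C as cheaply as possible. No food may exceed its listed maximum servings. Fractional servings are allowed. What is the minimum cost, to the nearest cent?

$2.03

Cost per mg of vitamin C: bell pepper $0.0047, orange $0.0066, strawberries $0.0106, broccoli $0.0112, kale $0.0300.
Take 1 serving of bell pepper: +116.0 mg vitamin C for $0.55 (total $0.55, still need 177.0 mg).
Take 1 serving of orange: +98.0 mg vitamin C for $0.65 (total $1.20, still need 79.0 mg).
Take 0.8778 servings of strawberries: +79.0 mg vitamin C for $0.83 (total $2.03, still need 0.0 mg).
Greedy by cheapest-per-mg is optimal for a single linear constraint, so the minimum cost is $2.03.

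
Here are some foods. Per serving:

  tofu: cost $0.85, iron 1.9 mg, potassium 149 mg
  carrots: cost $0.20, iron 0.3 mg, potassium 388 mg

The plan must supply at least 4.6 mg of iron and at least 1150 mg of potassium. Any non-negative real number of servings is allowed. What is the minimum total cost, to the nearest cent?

$2.20

Two binding constraints pin down two serving amounts, so the optimal mix uses at most two foods. The candidates are each food alone (scaled to the tighter of iron/potassium) and each pair with both constraints tight.
tofu only: max(4.6/1.9, 1150/149) = 7.718 servings → $6.56.
carrots only: max(4.6/0.3, 1150/388) = 15.33 servings → $3.07.
tofu + carrots with both tight: 2.079 servings and 2.165 servings → $2.20.
So the least-cost plan costs $2.20.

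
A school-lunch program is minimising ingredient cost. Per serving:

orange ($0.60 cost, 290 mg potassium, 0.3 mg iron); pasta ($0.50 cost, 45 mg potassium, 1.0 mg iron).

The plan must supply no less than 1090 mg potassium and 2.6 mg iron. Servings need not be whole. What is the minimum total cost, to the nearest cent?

$2.88

This is a tiny linear program; its minimum lies at a vertex of the feasible set. List the vertices and price them.
orange only: max(1090/290, 2.6/0.3) = 8.667 servings → $5.20.
pasta only: max(1090/45, 2.6/1.0) = 24.22 servings → $12.11.
orange + pasta with both tight: 3.519 servings and 1.544 servings → $2.88.
So the least-cost plan costs $2.88.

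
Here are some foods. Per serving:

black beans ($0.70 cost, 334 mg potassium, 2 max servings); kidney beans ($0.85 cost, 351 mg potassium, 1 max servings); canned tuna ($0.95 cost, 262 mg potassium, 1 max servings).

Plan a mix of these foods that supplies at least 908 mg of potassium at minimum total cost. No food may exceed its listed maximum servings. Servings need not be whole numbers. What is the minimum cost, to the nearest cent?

Cost per mg of potassium: black beans $0.0021, kidney beans $0.0024, canned tuna $0.0036.
Take 2 servings of black beans: +668.0 mg potassium for $1.40 (total $1.40, still need 240.0 mg).
Take 0.6838 servings of kidney beans: +240.0 mg potassium for $0.58 (total $1.98, still need 0.0 mg).
Greedy by cheapest-per-mg is optimal for a single linear constraint, so the minimum cost is $1.98.

$1.98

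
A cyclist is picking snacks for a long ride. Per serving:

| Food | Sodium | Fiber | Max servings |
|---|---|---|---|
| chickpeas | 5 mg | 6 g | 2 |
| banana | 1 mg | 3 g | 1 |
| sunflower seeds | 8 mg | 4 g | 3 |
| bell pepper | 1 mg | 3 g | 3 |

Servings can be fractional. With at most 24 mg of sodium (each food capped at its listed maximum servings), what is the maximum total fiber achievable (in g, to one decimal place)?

29.0 g

Fiber per mg sodium: banana 3, bell pepper 3, chickpeas 1.2, sunflower seeds 0.5.
Take 1 serving of banana: uses 1 mg sodium, +3.0 g fiber (running total 3.0 g).
Take 3 servings of bell pepper: uses 3 mg sodium, +9.0 g fiber (running total 12.0 g).
Take 2 servings of chickpeas: uses 10 mg sodium, +12.0 g fiber (running total 24.0 g).
Take 1.25 servings of sunflower seeds: uses 10 mg sodium, +5.0 g fiber (running total 29.0 g).
Filling greedily by fiber-per-mg sodium is optimal for one linear limit, giving 29.0 g.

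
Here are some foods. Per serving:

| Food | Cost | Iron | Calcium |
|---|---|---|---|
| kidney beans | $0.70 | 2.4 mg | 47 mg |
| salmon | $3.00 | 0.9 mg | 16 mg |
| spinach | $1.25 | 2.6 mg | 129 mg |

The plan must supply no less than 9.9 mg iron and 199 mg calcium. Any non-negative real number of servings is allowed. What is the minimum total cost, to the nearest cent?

$2.92

This is a tiny linear program; its minimum lies at a vertex of the feasible set. List the vertices and price them.
kidney beans only: max(9.9/2.4, 199/47) = 4.234 servings → $2.96.
salmon only: max(9.9/0.9, 199/16) = 12.44 servings → $37.31.
spinach only: max(9.9/2.6, 199/129) = 3.808 servings → $4.76.
kidney beans + salmon with both targets exact would need a negative amount; discard.
kidney beans + spinach with both tight: 4.054 servings and 0.06564 servings → $2.92.
salmon + spinach with both tight: 10.2 servings and 0.2779 servings → $30.94.
Cheapest feasible corner: $2.92.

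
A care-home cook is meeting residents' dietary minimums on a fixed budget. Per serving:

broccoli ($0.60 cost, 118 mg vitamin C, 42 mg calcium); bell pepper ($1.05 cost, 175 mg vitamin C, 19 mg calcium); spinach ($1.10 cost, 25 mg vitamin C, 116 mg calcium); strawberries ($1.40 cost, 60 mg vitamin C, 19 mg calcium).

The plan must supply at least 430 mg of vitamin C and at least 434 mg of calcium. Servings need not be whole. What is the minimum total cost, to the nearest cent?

Two binding constraints pin down two serving amounts, so the optimal mix uses at most two foods. The candidates are each food alone (scaled to the tighter of vitamin C/calcium) and each pair with both constraints tight.
broccoli only: max(430/118, 434/42) = 10.33 servings → $6.20.
bell pepper only: max(430/175, 434/19) = 22.84 servings → $23.98.
spinach only: max(430/25, 434/116) = 17.2 servings → $18.92.
strawberries only: max(430/60, 434/19) = 22.84 servings → $31.98.
broccoli + bell pepper with both targets exact would need a negative amount; discard.
broccoli + spinach with both tight: 3.088 servings and 2.623 servings → $4.74.
broccoli + strawberries with both targets exact would need a negative amount; discard.
bell pepper + spinach with both tight: 1.969 servings and 3.419 servings → $5.83.
bell pepper + strawberries: the both-tight solution has a negative serving — not a feasible corner.
spinach + strawberries with both tight: 2.756 servings and 6.019 servings → $11.46.
Cheapest feasible corner: $4.74.

$4.74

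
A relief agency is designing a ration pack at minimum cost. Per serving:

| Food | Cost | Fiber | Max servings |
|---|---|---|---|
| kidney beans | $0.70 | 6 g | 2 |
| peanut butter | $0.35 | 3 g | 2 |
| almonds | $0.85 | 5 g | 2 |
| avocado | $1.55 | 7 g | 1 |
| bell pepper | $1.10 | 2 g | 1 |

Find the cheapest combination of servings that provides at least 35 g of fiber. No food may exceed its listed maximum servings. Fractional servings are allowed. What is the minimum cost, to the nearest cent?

Cost per g of fiber: kidney beans $0.1167, peanut butter $0.1167, almonds $0.1700, avocado $0.2214, bell pepper $0.5500.
Take 2 servings of kidney beans: +12.0 g fiber for $1.40 (total $1.40, still need 23.0 g).
Take 2 servings of peanut butter: +6.0 g fiber for $0.70 (total $2.10, still need 17.0 g).
Take 2 servings of almonds: +10.0 g fiber for $1.70 (total $3.80, still need 7.0 g).
Take 1 serving of avocado: +7.0 g fiber for $1.55 (total $5.35, still need 0.0 g).
Filling from the cheapest source first is optimal under one linear minimum: $5.35.

$5.35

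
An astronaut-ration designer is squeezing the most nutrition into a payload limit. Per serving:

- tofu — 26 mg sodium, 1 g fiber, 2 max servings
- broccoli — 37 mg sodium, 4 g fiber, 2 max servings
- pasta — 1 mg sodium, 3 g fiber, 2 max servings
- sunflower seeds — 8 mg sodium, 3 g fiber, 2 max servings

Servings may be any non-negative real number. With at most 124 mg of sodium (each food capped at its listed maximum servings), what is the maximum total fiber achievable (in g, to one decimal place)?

Fiber per mg sodium: pasta 3, sunflower seeds 0.375, broccoli 0.1081, tofu 0.03846.
Take 2 servings of pasta: uses 2 mg sodium, +6.0 g fiber (running total 6.0 g).
Take 2 servings of sunflower seeds: uses 16 mg sodium, +6.0 g fiber (running total 12.0 g).
Take 2 servings of broccoli: uses 74 mg sodium, +8.0 g fiber (running total 20.0 g).
Take 1.231 servings of tofu: uses 32 mg sodium, +1.2 g fiber (running total 21.2 g).
Greedy by best ratio exhausts the sodium allowance optimally: 21.2 g.

21.2 g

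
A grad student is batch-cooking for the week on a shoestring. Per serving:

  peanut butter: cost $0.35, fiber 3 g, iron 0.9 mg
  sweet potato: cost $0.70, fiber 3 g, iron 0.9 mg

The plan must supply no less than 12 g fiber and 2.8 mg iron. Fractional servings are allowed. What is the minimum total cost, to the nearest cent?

An LP optimum is at a vertex; with two nutrient constraints at most two foods are used. Check each candidate.
peanut butter only: max(12/3, 2.8/0.9) = 4 servings → $1.40.
sweet potato only: max(12/3, 2.8/0.9) = 4 servings → $2.80.
peanut butter + sweet potato (both tight): parallel constraints — no distinct corner.
Cheapest feasible corner: $1.40.

$1.40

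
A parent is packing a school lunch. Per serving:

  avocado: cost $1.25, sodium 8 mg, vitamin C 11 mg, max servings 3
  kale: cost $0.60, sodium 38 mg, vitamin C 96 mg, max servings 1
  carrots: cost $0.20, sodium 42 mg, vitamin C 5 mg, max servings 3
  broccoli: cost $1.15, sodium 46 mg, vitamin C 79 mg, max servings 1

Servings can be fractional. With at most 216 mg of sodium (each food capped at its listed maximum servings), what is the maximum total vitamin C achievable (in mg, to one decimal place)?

220.9 mg

Vitamin C per mg sodium: kale 2.526, broccoli 1.717, avocado 1.375, carrots 0.119.
Take 1 serving of kale: uses 38 mg sodium, +96.0 mg vitamin C (running total 96.0 mg).
Take 1 serving of broccoli: uses 46 mg sodium, +79.0 mg vitamin C (running total 175.0 mg).
Take 3 servings of avocado: uses 24 mg sodium, +33.0 mg vitamin C (running total 208.0 mg).
Take 2.571 servings of carrots: uses 108 mg sodium, +12.9 mg vitamin C (running total 220.9 mg).
Greedy by best ratio exhausts the sodium allowance optimally: 220.9 mg.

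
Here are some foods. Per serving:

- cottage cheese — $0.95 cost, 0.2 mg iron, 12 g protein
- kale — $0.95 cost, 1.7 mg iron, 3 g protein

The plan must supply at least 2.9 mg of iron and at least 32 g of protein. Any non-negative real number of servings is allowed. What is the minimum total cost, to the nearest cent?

$3.56

At the optimum either one food covers both requirements or two foods hit both targets exactly; no other combination can be cheaper.
cottage cheese only: max(2.9/0.2, 32/12) = 14.5 servings → $13.78.
kale only: max(2.9/1.7, 32/3) = 10.67 servings → $10.13.
cottage cheese + kale with both tight: 2.308 servings and 1.434 servings → $3.56.
So the least-cost plan costs $3.56.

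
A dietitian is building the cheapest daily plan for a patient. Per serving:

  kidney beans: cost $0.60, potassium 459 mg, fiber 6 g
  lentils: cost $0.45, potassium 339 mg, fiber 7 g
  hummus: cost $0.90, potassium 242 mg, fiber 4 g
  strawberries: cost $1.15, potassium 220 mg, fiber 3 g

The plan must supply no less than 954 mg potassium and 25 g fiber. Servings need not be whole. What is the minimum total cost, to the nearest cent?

kidney beans only: max(954/459, 25/6) = 4.167 servings → $2.50.
lentils only: max(954/339, 25/7) = 3.571 servings → $1.61.
hummus only: max(954/242, 25/4) = 6.25 servings → $5.62.
strawberries only: max(954/220, 25/3) = 8.333 servings → $9.58.
kidney beans + lentils: the both-tight solution has a negative serving — not a feasible corner.
kidney beans + hummus: intersection lies outside the first quadrant.
kidney beans + strawberries: intersection lies outside the first quadrant.
lentils + hummus: the both-tight solution has a negative serving — not a feasible corner.
lentils + strawberries: the both-tight solution has a negative serving — not a feasible corner.
hummus + strawberries with both targets exact would need a negative amount; discard.
Cheapest feasible corner: $1.61.

$1.61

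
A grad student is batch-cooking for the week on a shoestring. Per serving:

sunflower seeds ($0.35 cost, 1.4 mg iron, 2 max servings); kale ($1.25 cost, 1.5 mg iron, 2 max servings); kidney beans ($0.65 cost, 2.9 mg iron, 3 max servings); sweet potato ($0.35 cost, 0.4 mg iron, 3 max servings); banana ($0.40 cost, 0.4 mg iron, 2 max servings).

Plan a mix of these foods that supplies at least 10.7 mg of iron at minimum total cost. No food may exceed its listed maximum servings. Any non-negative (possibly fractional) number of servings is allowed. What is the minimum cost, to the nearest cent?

Cost per mg of iron: kidney beans $0.2241, sunflower seeds $0.2500, kale $0.8333, sweet potato $0.8750, banana $1.0000.
Take 3 servings of kidney beans: +8.7 mg iron for $1.95 (total $1.95, still need 2.0 mg).
Take 1.429 servings of sunflower seeds: +2.0 mg iron for $0.50 (total $2.45, still need 0.0 mg).
Filling from the cheapest source first is optimal under one linear minimum: $2.45.

$2.45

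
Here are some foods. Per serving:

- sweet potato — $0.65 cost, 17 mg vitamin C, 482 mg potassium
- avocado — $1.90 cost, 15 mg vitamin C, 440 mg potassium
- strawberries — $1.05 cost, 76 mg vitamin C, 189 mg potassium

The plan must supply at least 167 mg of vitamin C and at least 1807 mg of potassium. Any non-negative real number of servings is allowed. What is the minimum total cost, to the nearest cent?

$3.62

An LP optimum is at a vertex; with two nutrient constraints at most two foods are used. Check each candidate.
sweet potato only: max(167/17, 1807/482) = 9.824 servings → $6.39.
avocado only: max(167/15, 1807/440) = 11.13 servings → $21.15.
strawberries only: max(167/76, 1807/189) = 9.561 servings → $10.04.
sweet potato + avocado: the both-tight solution has a negative serving — not a feasible corner.
sweet potato + strawberries with both tight: 3.165 servings and 1.489 servings → $3.62.
avocado + strawberries with both tight: 3.456 servings and 1.515 servings → $8.16.
So the least-cost plan costs $3.62.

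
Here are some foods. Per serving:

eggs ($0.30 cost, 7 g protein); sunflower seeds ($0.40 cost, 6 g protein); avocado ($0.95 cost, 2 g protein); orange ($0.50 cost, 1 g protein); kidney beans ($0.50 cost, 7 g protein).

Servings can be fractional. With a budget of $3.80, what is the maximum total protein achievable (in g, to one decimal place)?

Protein per dollar: eggs 23.33, sunflower seeds 15, kidney beans 14, avocado 2.105, orange 2.
With no serving limits, spend the whole cost allowance on eggs: $3.80 / $0.30 × 7 g = 88.7 g.

88.7 g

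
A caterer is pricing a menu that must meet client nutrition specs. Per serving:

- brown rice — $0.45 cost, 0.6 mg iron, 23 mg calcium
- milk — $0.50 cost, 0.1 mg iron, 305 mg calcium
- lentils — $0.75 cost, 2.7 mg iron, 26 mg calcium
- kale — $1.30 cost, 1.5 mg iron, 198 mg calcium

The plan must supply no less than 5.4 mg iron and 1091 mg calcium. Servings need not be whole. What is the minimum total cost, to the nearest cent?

$3.11

brown rice only: max(5.4/0.6, 1091/23) = 47.43 servings → $21.35.
milk only: max(5.4/0.1, 1091/305) = 54 servings → $27.00.
lentils only: max(5.4/2.7, 1091/26) = 41.96 servings → $31.47.
kale only: max(5.4/1.5, 1091/198) = 5.51 servings → $7.16.
brown rice + milk with both tight: 8.511 servings and 2.935 servings → $5.30.
brown rice + lentils: intersection lies outside the first quadrant.
brown rice + kale: intersection lies outside the first quadrant.
milk + lentils with both tight: 3.417 servings and 1.873 servings → $3.11.
milk + kale with both tight: 1.296 servings and 3.514 servings → $5.22.
lentils + kale: intersection lies outside the first quadrant.
So the least-cost plan costs $3.11.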